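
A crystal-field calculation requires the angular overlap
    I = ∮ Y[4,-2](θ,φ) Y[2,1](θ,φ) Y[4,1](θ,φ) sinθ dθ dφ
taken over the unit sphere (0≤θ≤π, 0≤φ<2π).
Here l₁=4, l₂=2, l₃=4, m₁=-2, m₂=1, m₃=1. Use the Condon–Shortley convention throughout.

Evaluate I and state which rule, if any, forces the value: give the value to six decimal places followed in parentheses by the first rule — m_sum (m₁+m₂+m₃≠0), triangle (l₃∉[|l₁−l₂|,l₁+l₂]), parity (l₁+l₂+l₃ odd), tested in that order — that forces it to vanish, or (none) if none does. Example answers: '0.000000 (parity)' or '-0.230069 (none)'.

0.127700 (none)

m-sum 0 ✓  L=10 even ✓  2≤4≤6 ✓
Π(2lᵢ+1) = 9×5×9 = 405
triangle coeff Δ(4,2,4) = 1/13860
Σ_t [0,2]: t=0:+1/192 t=1:−1/36 t=2:+1/192 = -5/288
(3j)²=20/693 [(4 2 4; 0 0 0)], sign=-1
Σ_t [1,2]: t=1:−1/240 t=2:+1/96 = 1/160
(3j)²=27/1540 [(4 2 4; -2 1 1)], sign=-1
⇒ 4πI² = 1215/5929
I = (+1)√(1215/5929/(4π)) = 0.12770047
No selection rule forces the value: the integral is nonzero (none).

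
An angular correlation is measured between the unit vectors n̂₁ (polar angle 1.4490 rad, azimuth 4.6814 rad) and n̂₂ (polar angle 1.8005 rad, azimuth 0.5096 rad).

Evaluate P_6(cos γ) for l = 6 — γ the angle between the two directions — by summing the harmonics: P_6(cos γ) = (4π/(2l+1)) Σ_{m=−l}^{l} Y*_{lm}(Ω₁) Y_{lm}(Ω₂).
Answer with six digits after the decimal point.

0.302875

Expand P_6 via completeness: Σ_{m} conj(Y_{6,m}) at Ω₁ times Y_{6,m} at Ω₂ —
  m=-6: (-0.454043+0.085408i) × (-0.410328-0.034546i) = +0.189257-0.019360i  (running Σ = +0.189257-0.019360i)
  m=-5: (-0.030232-0.193550i) × (+0.276489+0.186567i) = +0.027751-0.059155i  (running Σ = +0.217008-0.078515i)
  m=-4: (-0.287866+0.035867i) × (+0.062130+0.123040i) = -0.022298-0.033191i  (running Σ = +0.194710-0.111706i)
  m=-3: (-0.020388-0.218670i) × (+0.013968-0.332415i) = -0.072974+0.003723i  (running Σ = +0.121736-0.107983i)
  m=-2: (-0.237478+0.014737i) × (+0.025170-0.040906i) = -0.005374+0.010085i  (running Σ = +0.116362-0.097898i)
  m=-1: (-0.007026-0.226659i) × (-0.281730+0.157440i) = +0.037665+0.062751i  (running Σ = +0.154026-0.035147i)
  m=0: (-0.223635-0.000000i) × (-0.023583+0.000000i) = +0.005274+0.000000i  (running Σ = +0.159300-0.035147i)
  m=1: (+0.007026-0.226659i) × (+0.281730+0.157440i) = +0.037665-0.062751i  (running Σ = +0.196965-0.097898i)
  m=2: (-0.237478-0.014737i) × (+0.025170+0.040906i) = -0.005374-0.010085i  (running Σ = +0.191591-0.107983i)
  m=3: (+0.020388-0.218670i) × (-0.013968-0.332415i) = -0.072974-0.003723i  (running Σ = +0.118617-0.111706i)
  m=4: (-0.287866-0.035867i) × (+0.062130-0.123040i) = -0.022298+0.033191i  (running Σ = +0.096319-0.078515i)
  m=5: (+0.030232-0.193550i) × (-0.276489+0.186567i) = +0.027751+0.059155i  (running Σ = +0.124070-0.019360i)
  m=6: (-0.454043-0.085408i) × (-0.410328+0.034546i) = +0.189257+0.019360i  (running Σ = +0.313327+0.000000i)
Accumulated sum +0.313327+0.000000i; after 4π/(2l+1) scaling, +0.302875+0.000000i ⇒ P_6 = 0.302875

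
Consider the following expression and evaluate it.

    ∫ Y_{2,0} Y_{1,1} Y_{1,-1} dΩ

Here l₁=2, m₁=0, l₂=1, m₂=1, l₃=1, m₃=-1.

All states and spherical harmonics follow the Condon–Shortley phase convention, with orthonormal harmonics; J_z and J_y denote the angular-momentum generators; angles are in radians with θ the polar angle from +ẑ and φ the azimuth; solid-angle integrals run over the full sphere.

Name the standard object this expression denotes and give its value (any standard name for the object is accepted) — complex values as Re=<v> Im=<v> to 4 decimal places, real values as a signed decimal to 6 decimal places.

Gaunt coefficient, +0.126157

This is a Gaunt coefficient — the integral of a triple product of spherical harmonics over the sphere.
Checks pass: Σm=0; 4 even; l₃=1∈[1,3].
(2·2+1)(2·1+1)(2·1+1) = 45
Δ: 2! 2! 0! / 5! → 1/30
sum: t=1:−1/1 = -1/1
3j²(2 1 1; 0 0 0) = Δ·Π!·Σ² = 2/15  (sign +1)
sum: t=2:+1/4 = 1/4
3j²(2 1 1; 0 1 -1) = Δ·Π!·Σ² = 1/30  (sign +1)
combine: 4πI² = 45·2/15·1/30 = 1/5
take √, sign +1: I = 0.12615663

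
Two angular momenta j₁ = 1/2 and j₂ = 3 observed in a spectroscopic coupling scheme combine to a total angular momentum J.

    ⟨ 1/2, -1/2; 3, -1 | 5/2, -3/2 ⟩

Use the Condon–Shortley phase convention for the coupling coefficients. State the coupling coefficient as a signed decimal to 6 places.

-0.534522

√[6·1!0!5!/7! · 0!1!2!4!1!4!] = √(1152/7)
  +(−1)^1/∏(1,0,0,1,0,4)! = -1/24  (running -1/24)
⟨..|..⟩ = √(1152/7)·(-1/24) = -0.534522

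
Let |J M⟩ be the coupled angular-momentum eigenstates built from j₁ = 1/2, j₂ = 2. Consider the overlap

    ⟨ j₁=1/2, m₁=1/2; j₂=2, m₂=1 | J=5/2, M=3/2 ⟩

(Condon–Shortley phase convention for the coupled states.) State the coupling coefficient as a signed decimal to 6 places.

triangle: 0!*1!*4!/6! = 24/720
(j±m)!: 1!*0!*3!*1!*4!*1! = 144
prefactor² = (2J+1)*Δ*N² = 144/5
  k=0: +1/(0!*0!*0!*3!*1!*1!) = 1/6
Σ = 1/6  ⇒  CG² = 144/5*(1/6)² = 4/5
CG = +√(4/5) = +0.894427

+√(4/5) = +0.894427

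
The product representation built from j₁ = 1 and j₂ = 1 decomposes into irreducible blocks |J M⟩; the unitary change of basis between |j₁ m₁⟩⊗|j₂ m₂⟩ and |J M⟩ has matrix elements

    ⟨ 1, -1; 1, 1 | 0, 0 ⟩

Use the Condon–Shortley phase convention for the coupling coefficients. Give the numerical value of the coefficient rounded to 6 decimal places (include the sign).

√[1·2!0!0!/3! · 0!2!2!0!0!0!] = √(4/3)
  +(−1)^2/∏(2,0,0,0,0,0)! = 1/2  (running 1/2)
⟨..|..⟩ = √(4/3)·(1/2) = +0.577350

+√(1/3) ≈ +0.577350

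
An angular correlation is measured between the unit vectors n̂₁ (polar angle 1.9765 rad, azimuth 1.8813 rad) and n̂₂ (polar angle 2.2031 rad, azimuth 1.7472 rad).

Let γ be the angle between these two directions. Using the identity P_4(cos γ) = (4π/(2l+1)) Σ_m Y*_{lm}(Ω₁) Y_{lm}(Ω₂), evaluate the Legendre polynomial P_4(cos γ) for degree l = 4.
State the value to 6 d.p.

0.700591

Summing Y*_{l m}(θ₁,φ₁)·Y_{l m}(θ₂,φ₂) over m ∈ [−4, 4]; prefactor 4π/(2·4+1) = 1.396263:
  m=-4: (0.101843, 0.298516) × (0.142637, -0.121517) = (0.050801, 0.030204)  (running Σ = (0.050801, 0.030204))
  m=-3: (-0.307521, 0.228621) × (-0.196034, -0.335182) = (0.136914, 0.058258)  (running Σ = (0.187715, 0.088462))
  m=-2: (-0.020747, -0.014843) × (-0.295173, 0.108687) = (0.007737, 0.002126)  (running Σ = (0.195453, 0.090588))
  m=-1: (-0.100099, 0.311947) × (-0.021967, -0.123232) = (0.040641, 0.005483)  (running Σ = (0.236093, 0.096071))
  m=0: (-0.087133, -0.000000) × (-0.339419, 0.000000) = (0.029575, 0.000000)  (running Σ = (0.265668, 0.096071))
  m=1: (0.100099, 0.311947) × (0.021967, -0.123232) = (0.040641, -0.005483)  (running Σ = (0.306309, 0.090588))
  m=2: (-0.020747, 0.014843) × (-0.295173, -0.108687) = (0.007737, -0.002126)  (running Σ = (0.314046, 0.088462))
  m=3: (0.307521, 0.228621) × (0.196034, -0.335182) = (0.136914, -0.058258)  (running Σ = (0.450960, 0.030204))
  m=4: (0.101843, -0.298516) × (0.142637, 0.121517) = (0.050801, -0.030204)  (running Σ = (0.501761, 0.000000))
Accumulated sum (0.501761, 0.000000); after 4π/(2l+1) scaling, (0.700591, 0.000000) ⇒ P_4 = 0.700591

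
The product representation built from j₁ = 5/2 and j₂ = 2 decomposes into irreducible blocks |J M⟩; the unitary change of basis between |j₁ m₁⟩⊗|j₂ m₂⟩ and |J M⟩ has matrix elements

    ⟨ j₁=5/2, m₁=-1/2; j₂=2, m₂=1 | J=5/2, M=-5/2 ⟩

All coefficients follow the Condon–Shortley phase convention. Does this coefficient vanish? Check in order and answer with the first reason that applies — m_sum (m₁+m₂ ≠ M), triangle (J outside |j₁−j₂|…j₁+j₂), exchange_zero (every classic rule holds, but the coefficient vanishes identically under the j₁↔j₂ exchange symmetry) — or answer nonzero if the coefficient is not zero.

m-sum: m₁+m₂ = -1/2+1 = 1/2, M = -5/2  ✗ ⇒ coefficient is 0

m_sum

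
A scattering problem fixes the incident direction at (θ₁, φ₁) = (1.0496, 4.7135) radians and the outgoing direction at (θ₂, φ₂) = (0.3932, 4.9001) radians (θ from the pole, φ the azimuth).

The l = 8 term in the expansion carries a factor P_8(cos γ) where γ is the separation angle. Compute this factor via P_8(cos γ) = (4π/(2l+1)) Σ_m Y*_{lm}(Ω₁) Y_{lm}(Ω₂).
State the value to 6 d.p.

0.049544

Term-by-term m-sum for l=8 (normalisation 4π/17 = 0.739198):
  m=-8: (+0.164893+0.001466i) × (+0.000017-0.000239i) = +0.000003-0.000039i  (running Σ = +0.000003-0.000039i)
  m=-7: (-0.002945+0.378698i) × (-0.002233-0.000586i) = +0.000229-0.000844i  (running Σ = +0.000232-0.000883i)
  m=-6: (-0.435341-0.002902i) × (-0.006042+0.012684i) = +0.002667-0.005504i  (running Σ = +0.002899-0.006388i)
  m=-5: (+0.000793-0.142761i) × (+0.049020+0.035910i) = +0.005165-0.006970i  (running Σ = +0.008064-0.013357i)
  m=-4: (-0.277586-0.001234i) × (+0.139294-0.129985i) = -0.038826+0.035910i  (running Σ = -0.030762+0.022553i)
  m=-3: (+0.000992-0.297508i) × (-0.223040-0.353291i) = -0.105328+0.066006i  (running Σ = -0.136090+0.088559i)
  m=-2: (-0.138514-0.000308i) × (-0.523084+0.206155i) = +0.072518-0.028394i  (running Σ = -0.063572+0.060165i)
  m=-1: (+0.000363-0.326906i) × (+0.045223+0.238081i) = +0.077847-0.014697i  (running Σ = +0.014274+0.045468i)
  m=0: (-0.092337-0.000000i) × (-0.416675+0.000000i) = +0.038475+0.000000i  (running Σ = +0.052749+0.045468i)
  m=1: (-0.000363-0.326906i) × (-0.045223+0.238081i) = +0.077847+0.014697i  (running Σ = +0.130596+0.060165i)
  m=2: (-0.138514+0.000308i) × (-0.523084-0.206155i) = +0.072518+0.028394i  (running Σ = +0.203114+0.088559i)
  m=3: (-0.000992-0.297508i) × (+0.223040-0.353291i) = -0.105328-0.066006i  (running Σ = +0.097786+0.022553i)
  m=4: (-0.277586+0.001234i) × (+0.139294+0.129985i) = -0.038826-0.035910i  (running Σ = +0.058960-0.013357i)
  m=5: (-0.000793-0.142761i) × (-0.049020+0.035910i) = +0.005165+0.006970i  (running Σ = +0.064125-0.006388i)
  m=6: (-0.435341+0.002902i) × (-0.006042-0.012684i) = +0.002667+0.005504i  (running Σ = +0.066792-0.000883i)
  m=7: (+0.002945+0.378698i) × (+0.002233-0.000586i) = +0.000229+0.000844i  (running Σ = +0.067021-0.000039i)
  m=8: (+0.164893-0.001466i) × (+0.000017+0.000239i) = +0.000003+0.000039i  (running Σ = +0.067024-0.000000i)
Accumulated sum +0.067024-0.000000i; after 4π/(2l+1) scaling, +0.049544-0.000000i ⇒ P_8 = 0.049544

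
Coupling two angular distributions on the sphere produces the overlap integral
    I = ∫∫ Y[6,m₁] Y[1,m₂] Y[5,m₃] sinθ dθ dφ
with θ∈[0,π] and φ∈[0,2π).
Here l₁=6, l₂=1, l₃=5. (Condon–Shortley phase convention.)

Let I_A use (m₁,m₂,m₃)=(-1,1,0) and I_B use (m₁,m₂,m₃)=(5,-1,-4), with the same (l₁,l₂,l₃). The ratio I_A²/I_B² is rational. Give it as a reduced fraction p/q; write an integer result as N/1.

Same 6,1,5: normalisation and zero-m 3j drop out of the ratio.
A: Δ: 2! 10! 0! / 13! → 1/858; sum: t=2:+1/28800 = 1/28800; 3j²(6 1 5; -1 1 0) = Δ·Π!·Σ² = 7/286  (sign -1)
B: Δ: 2! 10! 0! / 13! → 1/858; sum: t=0:+1/725760 = 1/725760; 3j²(6 1 5; 5 -1 -4) = Δ·Π!·Σ² = 5/78  (sign -1)
I_A²/I_B² = (7/286)/(5/78) = 21/55

21/55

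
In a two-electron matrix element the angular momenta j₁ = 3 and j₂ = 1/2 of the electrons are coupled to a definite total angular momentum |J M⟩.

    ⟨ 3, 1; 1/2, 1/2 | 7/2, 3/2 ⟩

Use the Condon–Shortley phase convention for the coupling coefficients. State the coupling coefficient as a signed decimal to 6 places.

j₁+j₂−J=0  J+j₁−j₂=6  J−j₁+j₂=1  j₁+j₂+J+1=8
(j₁±m₁, j₂±m₂, J±M) = (4,2,1,0,5,2)
P² = 11520/7
sum k=0..0:
  [0] +1/48 = 1/48
S = 1/48
C² = P²·S² = 5/7 ; C = +0.845154

+0.845154  (= +√(5/7))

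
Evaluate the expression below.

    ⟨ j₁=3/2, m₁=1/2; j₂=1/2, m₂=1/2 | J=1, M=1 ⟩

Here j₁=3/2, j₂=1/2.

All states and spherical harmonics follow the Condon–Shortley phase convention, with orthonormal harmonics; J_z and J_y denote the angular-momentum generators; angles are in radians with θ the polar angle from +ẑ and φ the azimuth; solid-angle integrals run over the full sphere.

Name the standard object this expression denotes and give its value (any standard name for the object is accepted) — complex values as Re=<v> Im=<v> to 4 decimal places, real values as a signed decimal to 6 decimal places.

Clebsch–Gordan coefficient, −√(1/4) ≈ -0.500000

This is a Clebsch–Gordan (vector-coupling) coefficient.
triangle: 1!*2!*0!/4! = 2/24
(j±m)!: 2!*1!*1!*0!*2!*0! = 4
prefactor² = (2J+1)*Δ*N² = 1
  k=1: −1/(1!*0!*0!*0!*2!*0!) = -1/2
Σ = -1/2  ⇒  CG² = 1*(-1/2)² = 1/4
CG = −√(1/4) = -0.500000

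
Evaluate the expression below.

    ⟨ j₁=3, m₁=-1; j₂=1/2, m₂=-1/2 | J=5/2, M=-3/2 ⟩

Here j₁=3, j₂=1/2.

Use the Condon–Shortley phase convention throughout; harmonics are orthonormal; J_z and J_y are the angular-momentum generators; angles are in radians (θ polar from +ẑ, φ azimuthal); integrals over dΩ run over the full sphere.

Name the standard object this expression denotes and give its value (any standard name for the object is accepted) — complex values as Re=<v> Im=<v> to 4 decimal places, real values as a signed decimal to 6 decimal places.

Clebsch–Gordan coefficient, +√(2/7) ≈ +0.534522

This is a Clebsch–Gordan (vector-coupling) coefficient.
√[6·1!5!0!/7! · 2!4!0!1!1!4!] = √(1152/7)
  +(−1)^0/∏(0,1,4,0,1,0)! = 1/24  (running 1/24)
⟨..|..⟩ = √(1152/7)·(1/24) = +0.534522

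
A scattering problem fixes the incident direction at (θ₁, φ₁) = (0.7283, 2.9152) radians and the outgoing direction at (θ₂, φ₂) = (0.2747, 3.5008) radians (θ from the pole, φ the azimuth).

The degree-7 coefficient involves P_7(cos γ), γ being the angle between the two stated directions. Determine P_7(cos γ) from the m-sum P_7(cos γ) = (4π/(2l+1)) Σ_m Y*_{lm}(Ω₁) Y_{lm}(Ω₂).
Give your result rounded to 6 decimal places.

-0.411292

Term-by-term m-sum for l=7 (normalisation 4π/15 = 0.837758):
  m=-7: (0.00040 + 0.02894j) × (0.00004 + 0.00003j) = -0.00000 + 0.00000j  (running Σ = -0.00000 + 0.00000j)
  m=-6: (0.02560 - 0.11869j) × (-0.00040 - 0.00060j) = -0.00008 + 0.00003j  (running Σ = -0.00008 + 0.00003j)
  m=-5: (-0.12710 + 0.27080j) × (0.00133 + 0.00580j) = -0.00174 - 0.00038j  (running Σ = -0.00182 - 0.00034j)
  m=-4: (0.28137 - 0.35865j) × (0.00462 - 0.03427j) = -0.01099 - 0.01130j  (running Σ = -0.01281 - 0.01164j)
  m=-3: (-0.26910 + 0.21724j) × (-0.06752 + 0.12562j) = -0.00912 - 0.04847j  (running Σ = -0.02194 - 0.06012j)
  m=-2: (-0.08865 + 0.04313j) × (0.29885 - 0.26127j) = -0.01522 + 0.03605j  (running Σ = -0.03716 - 0.02407j)
  m=-1: (0.38293 - 0.08820j) × (-0.58929 + 0.22128j) = -0.20614 + 0.13671j  (running Σ = -0.24330 + 0.11264j)
  m=0: (-0.02095 + 0.00000j) × (0.20714 + 0.00000j) = -0.00434 + 0.00000j  (running Σ = -0.24764 + 0.11264j)
  m=1: (-0.38293 - 0.08820j) × (0.58929 + 0.22128j) = -0.20614 - 0.13671j  (running Σ = -0.45378 - 0.02407j)
  m=2: (-0.08865 - 0.04313j) × (0.29885 + 0.26127j) = -0.01522 - 0.03605j  (running Σ = -0.46901 - 0.06012j)
  m=3: (0.26910 + 0.21724j) × (0.06752 + 0.12562j) = -0.00912 + 0.04847j  (running Σ = -0.47813 - 0.01164j)
  m=4: (0.28137 + 0.35865j) × (0.00462 + 0.03427j) = -0.01099 + 0.01130j  (running Σ = -0.48912 - 0.00034j)
  m=5: (0.12710 + 0.27080j) × (-0.00133 + 0.00580j) = -0.00174 + 0.00038j  (running Σ = -0.49086 + 0.00003j)
  m=6: (0.02560 + 0.11869j) × (-0.00040 + 0.00060j) = -0.00008 - 0.00003j  (running Σ = -0.49094 + 0.00000j)
  m=7: (-0.00040 + 0.02894j) × (-0.00004 + 0.00003j) = -0.00000 - 0.00000j  (running Σ = -0.49094 - 0.00000j)
Accumulated sum -0.49094 - 0.00000j; after 4π/(2l+1) scaling, -0.41129 - 0.00000j ⇒ P_7 = -0.411292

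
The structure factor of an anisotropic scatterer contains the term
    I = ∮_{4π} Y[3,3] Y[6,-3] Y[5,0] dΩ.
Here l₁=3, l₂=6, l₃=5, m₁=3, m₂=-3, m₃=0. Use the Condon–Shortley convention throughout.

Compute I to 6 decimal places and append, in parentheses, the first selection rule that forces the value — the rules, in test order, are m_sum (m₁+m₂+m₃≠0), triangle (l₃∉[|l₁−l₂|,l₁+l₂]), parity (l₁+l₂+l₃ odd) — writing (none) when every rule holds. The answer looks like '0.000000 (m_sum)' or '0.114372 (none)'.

0.190675 (none)

Rules hold: Σm=0, L=14 even, 3≤5≤9.
N = 7·13·11 = 1001
Δ = 4!·2!·8!/15! = 1/675675
Racah Σ t=1..3: t=1:−1/8640 t=2:+1/2304 t=3:−1/8640 = 7/34560
⇒ 3j(3 6 5; 0 0 0)² = 7/429, sgn -1
Racah Σ t=0..0: t=0:+1/34560 = 1/34560
⇒ 3j(3 6 5; 3 -3 0)² = 4/143, sgn -1
4πI² = N·(3j₀)²·(3jₘ)² = 196/429
I = +1·√(0.456876/4π) = 0.19067531
No selection rule forces the value: the integral is nonzero (none).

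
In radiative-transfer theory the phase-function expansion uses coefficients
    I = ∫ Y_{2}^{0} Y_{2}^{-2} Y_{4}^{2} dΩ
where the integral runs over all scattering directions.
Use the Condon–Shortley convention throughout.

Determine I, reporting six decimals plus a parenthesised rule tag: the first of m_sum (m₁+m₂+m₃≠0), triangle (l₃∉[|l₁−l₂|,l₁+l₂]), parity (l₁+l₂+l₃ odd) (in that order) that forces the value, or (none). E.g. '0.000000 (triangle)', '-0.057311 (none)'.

0.156078 (none)

m-sum 0 ✓  L=8 even ✓  0≤4≤4 ✓
Π(2lᵢ+1) = 5×5×9 = 225
triangle coeff Δ(2,2,4) = 1/630
Σ_t [0,0]: t=0:+1/16 = 1/16
(3j)²=2/35 [(2 2 4; 0 0 0)], sign=+1
Σ_t [0,0]: t=0:+1/96 = 1/96
(3j)²=1/42 [(2 2 4; 0 -2 2)], sign=+1
⇒ 4πI² = 15/49
I = (+1)√(15/49/(4π)) = 0.15607835
No selection rule forces the value: the integral is nonzero (none).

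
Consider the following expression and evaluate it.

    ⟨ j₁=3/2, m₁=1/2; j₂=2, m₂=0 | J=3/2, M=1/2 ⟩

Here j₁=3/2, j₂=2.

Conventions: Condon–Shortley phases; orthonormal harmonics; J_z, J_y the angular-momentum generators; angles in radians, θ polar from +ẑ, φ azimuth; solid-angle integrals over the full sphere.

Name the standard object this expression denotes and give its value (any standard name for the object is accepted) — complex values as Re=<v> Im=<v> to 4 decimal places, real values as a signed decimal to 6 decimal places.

This is a Clebsch–Gordan (vector-coupling) coefficient.
√[4·2!1!2!/6! · 2!1!2!2!2!1!] = √(16/45)
  +(−1)^0/∏(0,2,1,2,0,0)! = 1/4  (running 1/4)
  +(−1)^1/∏(1,1,0,1,1,1)! = -1  (running -3/4)
⟨..|..⟩ = √(16/45)·(-3/4) = -0.447214

Clebsch–Gordan coefficient, −√(1/5) ≈ -0.447214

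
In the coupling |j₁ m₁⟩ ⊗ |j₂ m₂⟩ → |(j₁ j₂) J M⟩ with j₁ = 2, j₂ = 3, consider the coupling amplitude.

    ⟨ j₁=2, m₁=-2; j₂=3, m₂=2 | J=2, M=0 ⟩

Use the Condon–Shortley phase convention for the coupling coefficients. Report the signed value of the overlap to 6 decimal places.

−√(5/14) = -0.597614

triangle: 3!×1!×3!/8! = 36/40320
(j±m)!: 0!×4!×5!×1!×2!×2! = 11520
prefactor² = (2J+1)×Δ×N² = 360/7
  k=3: −1/(3!×0!×1!×2!×0!×1!) = -1/12
Σ = -1/12  ⇒  CG² = 360/7×(-1/12)² = 5/14
CG = −√(5/14) = -0.597614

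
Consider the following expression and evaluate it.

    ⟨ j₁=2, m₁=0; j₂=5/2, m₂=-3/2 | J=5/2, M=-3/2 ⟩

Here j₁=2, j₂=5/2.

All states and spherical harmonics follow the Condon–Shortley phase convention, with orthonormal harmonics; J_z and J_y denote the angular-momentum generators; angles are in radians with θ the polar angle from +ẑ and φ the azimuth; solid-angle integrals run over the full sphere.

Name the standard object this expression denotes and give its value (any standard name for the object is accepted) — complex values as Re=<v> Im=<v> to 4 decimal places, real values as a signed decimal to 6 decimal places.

This is a Clebsch–Gordan (vector-coupling) coefficient.
j₁+j₂−J=2  J+j₁−j₂=2  J−j₁+j₂=3  j₁+j₂+J+1=8
(j₁±m₁, j₂±m₂, J±M) = (2,2,1,4,1,4)
P² = 288/35
sum k=0..1:
  [0] +1/8 = 1/8
  [1] −1/6 = -1/6
S = -1/24
C² = P²·S² = 1/70 ; C = -0.119523

Clebsch–Gordan coefficient, −√(1/70) ≈ -0.119523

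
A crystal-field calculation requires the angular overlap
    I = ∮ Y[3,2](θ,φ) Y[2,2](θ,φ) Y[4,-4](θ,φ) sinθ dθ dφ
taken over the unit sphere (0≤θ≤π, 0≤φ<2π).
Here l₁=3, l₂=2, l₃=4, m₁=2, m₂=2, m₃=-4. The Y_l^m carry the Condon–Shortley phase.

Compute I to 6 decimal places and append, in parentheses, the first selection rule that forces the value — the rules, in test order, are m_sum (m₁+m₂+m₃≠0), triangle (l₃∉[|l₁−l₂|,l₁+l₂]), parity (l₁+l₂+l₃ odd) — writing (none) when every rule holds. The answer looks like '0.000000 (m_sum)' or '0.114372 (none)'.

0.000000 (parity)

L=9 odd ⇒ parity kills the (l;000) factor ⇒ I = 0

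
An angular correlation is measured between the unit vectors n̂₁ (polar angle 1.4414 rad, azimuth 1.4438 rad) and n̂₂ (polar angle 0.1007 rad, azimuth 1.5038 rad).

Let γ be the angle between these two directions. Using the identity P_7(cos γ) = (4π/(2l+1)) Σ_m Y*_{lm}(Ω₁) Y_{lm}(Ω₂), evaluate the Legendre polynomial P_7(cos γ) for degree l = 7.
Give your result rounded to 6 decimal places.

-0.291269

Addition theorem: P_7(cos γ) = (4π/15) Σ_m Y*_{lm}(Ω₁) Y_{lm}(Ω₂), m = −7…7:
  [-7]  conj(Y_{7,-7})(Ω₁) = (-0.366085, -0.297144) ; Y_{7,-7}(Ω₂) = (-0.000000, 0.000000) ; Δ = (0.000000, -0.000000)
  [-6]  conj(Y_{7,-6})(Ω₁) = (-0.166082, 0.158480) ; Y_{7,-6}(Ω₂) = (-0.000002, -0.000001) ; Δ = (0.000000, -0.000000)
  [-5]  conj(Y_{7,-5})(Ω₁) = (-0.163528, -0.221951) ; Y_{7,-5}(Ω₂) = (0.000015, -0.000042) ; Δ = (-0.000012, 0.000004)
  [-4]  conj(Y_{7,-4})(Ω₁) = (-0.222695, 0.123978) ; Y_{7,-4}(Ω₂) = (0.000710, 0.000195) ; Δ = (-0.000182, 0.000045)
  [-3]  conj(Y_{7,-3})(Ω₁) = (-0.077852, -0.194357) ; Y_{7,-3}(Ω₂) = (-0.001746, 0.008568) ; Δ = (0.001801, -0.000328)
  [-2]  conj(Y_{7,-2})(Ω₁) = (-0.253803, 0.065887) ; Y_{7,-2}(Ω₂) = (-0.072087, -0.009717) ; Δ = (0.018936, -0.002283)
  [-1]  conj(Y_{7,-1})(Ω₁) = (-0.023164, -0.181420) ; Y_{7,-1}(Ω₂) = (0.025670, -0.382582) ; Δ = (-0.070003, 0.004205)
  [+0]  conj(Y_{7,0})(Ω₁) = (-0.263851, -0.000000) ; Y_{7,0}(Ω₂) = (0.942799, 0.000000) ; Δ = (-0.248759, -0.000000)
  [+1]  conj(Y_{7,1})(Ω₁) = (0.023164, -0.181420) ; Y_{7,1}(Ω₂) = (-0.025670, -0.382582) ; Δ = (-0.070003, -0.004205)
  [+2]  conj(Y_{7,2})(Ω₁) = (-0.253803, -0.065887) ; Y_{7,2}(Ω₂) = (-0.072087, 0.009717) ; Δ = (0.018936, 0.002283)
  [+3]  conj(Y_{7,3})(Ω₁) = (0.077852, -0.194357) ; Y_{7,3}(Ω₂) = (0.001746, 0.008568) ; Δ = (0.001801, 0.000328)
  [+4]  conj(Y_{7,4})(Ω₁) = (-0.222695, -0.123978) ; Y_{7,4}(Ω₂) = (0.000710, -0.000195) ; Δ = (-0.000182, -0.000045)
  [+5]  conj(Y_{7,5})(Ω₁) = (0.163528, -0.221951) ; Y_{7,5}(Ω₂) = (-0.000015, -0.000042) ; Δ = (-0.000012, -0.000004)
  [+6]  conj(Y_{7,6})(Ω₁) = (-0.166082, -0.158480) ; Y_{7,6}(Ω₂) = (-0.000002, 0.000001) ; Δ = (0.000000, 0.000000)
  [+7]  conj(Y_{7,7})(Ω₁) = (0.366085, -0.297144) ; Y_{7,7}(Ω₂) = (0.000000, 0.000000) ; Δ = (0.000000, 0.000000)
Total Σ_m = (-0.347677, -0.000000). Multiply by 0.837758: (-0.291269, -0.000000). P_7(cos γ) = -0.291269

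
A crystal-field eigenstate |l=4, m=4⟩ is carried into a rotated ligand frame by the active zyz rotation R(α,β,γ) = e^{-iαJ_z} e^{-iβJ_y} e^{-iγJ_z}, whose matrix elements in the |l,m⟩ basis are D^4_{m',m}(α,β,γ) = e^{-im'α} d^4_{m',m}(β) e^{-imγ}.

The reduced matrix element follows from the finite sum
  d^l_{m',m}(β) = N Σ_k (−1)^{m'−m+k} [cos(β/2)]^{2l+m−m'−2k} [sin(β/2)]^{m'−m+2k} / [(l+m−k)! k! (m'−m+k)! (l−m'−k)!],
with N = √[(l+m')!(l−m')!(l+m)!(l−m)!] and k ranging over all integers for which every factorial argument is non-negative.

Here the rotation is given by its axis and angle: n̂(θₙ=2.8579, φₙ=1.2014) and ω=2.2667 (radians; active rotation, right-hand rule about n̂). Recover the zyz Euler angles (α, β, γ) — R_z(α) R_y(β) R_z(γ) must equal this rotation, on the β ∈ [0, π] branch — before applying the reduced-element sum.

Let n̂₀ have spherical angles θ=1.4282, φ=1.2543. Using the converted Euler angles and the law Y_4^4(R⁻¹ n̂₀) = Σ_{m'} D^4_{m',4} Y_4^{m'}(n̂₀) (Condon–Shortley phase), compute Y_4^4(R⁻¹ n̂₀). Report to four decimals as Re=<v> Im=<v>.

Axis–angle → zyz. n̂ = (sinθₙcosφₙ, sinθₙsinφₙ, cosθₙ) = (+0.101060, +0.261022, -0.960028), ω = 2.2667.
R = I cosω + sinω [n̂]ₓ + (1−cosω) n̂n̂ᵀ gives
  R = [-0.624319, +0.780087, +0.041110; -0.693508, -0.529269, -0.488796; -0.359545, -0.333675, +0.871429]
β = atan2(√(R₁₃²+R₂₃²), R₃₃) = 0.512689; α = atan2(R₂₃, R₁₃) mod 2π = 4.796296; γ = atan2(R₃₂, −R₃₁) mod 2π = 5.535089
Need the full column D^4_{m',4} for m'=−4..4 at α=4.7963, β=0.5127, γ=5.5351.
cos(β/2)=0.967323, sin(β/2)=0.253546
d^4_{-4,4}: single k=8 term ⇒ +0.000017;  D = -0.000017-0.000003i
d^4_{-3,4}: single k=7 term ⇒ +0.000184;  D = +0.000019-0.000183i
d^4_{-2,4}: single k=6 term ⇒ +0.001315;  D = +0.001315+0.000024i
d^4_{-1,4}: single k=5 term ⇒ +0.007097;  D = +0.000463+0.007082i
d^4_{0,4}: single k=4 term ⇒ +0.030273;  D = -0.029937+0.004500i
d^4_{1,4}: single k=3 term ⇒ +0.103305;  D = -0.023864-0.100511i
d^4_{2,4}: single k=2 term ⇒ +0.278691;  D = +0.264803-0.086879i
d^4_{3,4}: single k=1 term ⇒ +0.568334;  D = +0.221806+0.523264i
d^4_{4,4}: single k=0 term ⇒ +0.766608;  D = -0.678257+0.357289i
Y_4^{m'}(θ=1.4282,φ=1.2543) and Σ D·Y over m':
  (-0.0000-0.0000i)·(+0.1275+0.4053i)  (+0.0000-0.0002i)·(-0.1403+0.1004i)  (+0.0013+0.0000i)·(+0.2269+0.1665i)  (+0.0005+0.0071i)·(-0.0592+0.1808i)  (-0.0299+0.0045i)·(+0.2548+0.0000i)  (-0.0239-0.1005i)·(+0.0592+0.1808i)  (+0.2648-0.0869i)·(+0.2269-0.1665i)  (+0.2218+0.5233i)·(+0.1403+0.1004i)  (-0.6783+0.3573i)·(+0.1275-0.4053i)
Y_4^4(R⁻¹ n̂) = +0.090637+0.343089i

Re=0.0906 Im=0.3431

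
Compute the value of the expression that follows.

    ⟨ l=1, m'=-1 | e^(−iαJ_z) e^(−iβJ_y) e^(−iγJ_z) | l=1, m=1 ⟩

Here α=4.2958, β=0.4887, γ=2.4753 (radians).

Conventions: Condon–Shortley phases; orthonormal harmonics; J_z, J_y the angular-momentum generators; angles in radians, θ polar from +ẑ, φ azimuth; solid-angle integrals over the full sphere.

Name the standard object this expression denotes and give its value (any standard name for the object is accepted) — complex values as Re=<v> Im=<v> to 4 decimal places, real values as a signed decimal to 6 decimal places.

This is a Wigner D-matrix element — the rotation-matrix element ⟨l m'| R(α,β,γ) |l m⟩ in the angular-momentum basis.
First d^1_{-1,1}(β=0.4887), then the phase factors e^{-i(-1)α} and e^{-i(1)γ}:
c=cos(0.488700/2)=0.970295, s=sin(0.488700/2)=0.241926; N=√[1·2·2·1]=2.000000
k: max(0,(1)−(-1))=2 … min(1+(1),1−(-1))=2
  k=2: (−1)^0·2.0000/(2)·0.9703^0·0.2419^2 = +0.058528
d^1_{-1,1}(0.4887) = +0.058528
Attach z-rotation phases: D = e^{-i(-1)(4.2958)}·(+0.058528)·e^{-i(1)(2.4753)} = -0.014463+0.056713i

Wigner D-matrix element, Re=-0.0145 Im=0.0567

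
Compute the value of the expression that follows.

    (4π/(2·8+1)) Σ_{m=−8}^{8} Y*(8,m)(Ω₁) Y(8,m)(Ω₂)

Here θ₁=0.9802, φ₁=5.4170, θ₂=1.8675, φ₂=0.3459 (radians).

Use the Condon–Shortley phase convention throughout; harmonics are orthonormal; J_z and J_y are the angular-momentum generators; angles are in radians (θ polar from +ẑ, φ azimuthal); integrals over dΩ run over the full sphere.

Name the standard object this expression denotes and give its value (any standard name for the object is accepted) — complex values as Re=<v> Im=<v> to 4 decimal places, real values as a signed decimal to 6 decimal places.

This sum is the spherical-harmonic addition theorem: it equals the Legendre polynomial P_l(cos γ) of the angle γ between the two directions.
Addition theorem: P_8(cos γ) = (4π/17) Σ_m Y*_{lm}(Ω₁) Y_{lm}(Ω₂), m = −8…8:
  m=-8: Y*=(0.093222, -0.070324)  Y=(-0.335556, -0.131849)  product (-0.040553, 0.011307)
  m=-7: Y*=(0.305607, 0.068304)  Y=(0.331384, 0.290818)  product (0.081409, 0.111511)
  m=-6: Y*=(0.210306, 0.399343)  Y=(-0.039279, -0.071120)  product (0.020141, -0.030643)
  m=-5: Y*=(-0.110053, 0.274371)  Y=(-0.051620, -0.322528)  product (0.094173, 0.021332)
  m=-4: Y*=(0.124014, -0.041531)  Y=(-0.039361, 0.207804)  product (0.003749, 0.027405)
  m=-3: Y*=(0.313145, 0.189003)  Y=(-0.120595, 0.204369)  product (-0.076390, 0.041204)
  m=-2: Y*=(0.009074, 0.055671)  Y=(0.196558, -0.162822)  product (0.010848, 0.009465)
  m=-1: Y*=(0.218339, -0.256808)  Y=(0.181672, -0.065473)  product (0.022852, -0.060950)
  m=+0: Y*=(0.108881, -0.000000)  Y=(-0.265583, 0.000000)  product (-0.028917, 0.000000)
  m=+1: Y*=(-0.218339, -0.256808)  Y=(-0.181672, -0.065473)  product (0.022852, 0.060950)
  m=+2: Y*=(0.009074, -0.055671)  Y=(0.196558, 0.162822)  product (0.010848, -0.009465)
  m=+3: Y*=(-0.313145, 0.189003)  Y=(0.120595, 0.204369)  product (-0.076390, -0.041204)
  m=+4: Y*=(0.124014, 0.041531)  Y=(-0.039361, -0.207804)  product (0.003749, -0.027405)
  m=+5: Y*=(0.110053, 0.274371)  Y=(0.051620, -0.322528)  product (0.094173, -0.021332)
  m=+6: Y*=(0.210306, -0.399343)  Y=(-0.039279, 0.071120)  product (0.020141, 0.030643)
  m=+7: Y*=(-0.305607, 0.068304)  Y=(-0.331384, 0.290818)  product (0.081409, -0.111511)
  m=+8: Y*=(0.093222, 0.070324)  Y=(-0.335556, 0.131849)  product (-0.040553, -0.011307)
Σ over m = (0.203540, 0.000000); ×(4π/17) → (0.150457, 0.000000). Real part: 0.150457

Legendre polynomial (addition theorem), +0.150457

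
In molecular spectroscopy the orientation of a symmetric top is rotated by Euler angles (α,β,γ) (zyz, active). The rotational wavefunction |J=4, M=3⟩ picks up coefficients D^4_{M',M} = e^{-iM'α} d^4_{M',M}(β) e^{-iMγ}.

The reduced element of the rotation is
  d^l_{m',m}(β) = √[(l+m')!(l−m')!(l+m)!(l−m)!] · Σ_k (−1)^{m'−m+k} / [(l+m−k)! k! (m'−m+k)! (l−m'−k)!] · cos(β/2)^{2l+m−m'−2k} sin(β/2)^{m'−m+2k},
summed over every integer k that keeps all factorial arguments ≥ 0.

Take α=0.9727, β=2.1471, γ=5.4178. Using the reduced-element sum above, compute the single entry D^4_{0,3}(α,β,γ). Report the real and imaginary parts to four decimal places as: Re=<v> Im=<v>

Re=0.4062 Im=-0.2465

D^4_{0,3}(0.9727,2.1471,5.4178) = e^{-i·0·0.9727}·d^4_{0,3}(2.1471)·e^{-i·3·5.4178}. Compute d first:
Half-angle: c=0.477007, s=0.878899. N=√(24·24·5040·1)=1703.830978
k∈{3,4} keeps every argument non-negative
  k=3: (−1)^0·1703.8310/(144)·0.4770^5·0.8789^3 = +0.198384
  k=4: (−1)^1·1703.8310/(144)·0.4770^3·0.8789^5 = -0.673495
d^4_{0,3}(2.1471) = +0.198384 -0.673495 = -0.475112
Phases: e^{-i·(0)·0.9727}=+1.000000+0.000000i, e^{-i·(3)·5.4178}=-0.854901+0.518792i ⇒ D=+0.406173-0.246484i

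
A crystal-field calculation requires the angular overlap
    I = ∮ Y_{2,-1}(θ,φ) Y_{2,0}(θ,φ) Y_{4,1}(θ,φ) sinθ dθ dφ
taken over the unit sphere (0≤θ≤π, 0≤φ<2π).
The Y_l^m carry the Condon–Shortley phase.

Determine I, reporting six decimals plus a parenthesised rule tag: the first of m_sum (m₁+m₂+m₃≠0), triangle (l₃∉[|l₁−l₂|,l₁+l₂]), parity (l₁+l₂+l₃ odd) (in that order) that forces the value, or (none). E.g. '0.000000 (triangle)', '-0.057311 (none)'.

m-sum 0 ✓  L=8 even ✓  0≤4≤4 ✓
Π(2lᵢ+1) = 5×5×9 = 225
triangle coeff Δ(2,2,4) = 1/630
Σ_t [0,0]: t=0:+1/16 = 1/16
(3j)²=2/35 [(2 2 4; 0 0 0)], sign=+1
Σ_t [0,0]: t=0:+1/24 = 1/24
(3j)²=1/21 [(2 2 4; -1 0 1)], sign=-1
⇒ 4πI² = 30/49
I = (-1)√(30/49/(4π)) = -0.22072812
No selection rule forces the value: the integral is nonzero (none).

-0.220728 (none)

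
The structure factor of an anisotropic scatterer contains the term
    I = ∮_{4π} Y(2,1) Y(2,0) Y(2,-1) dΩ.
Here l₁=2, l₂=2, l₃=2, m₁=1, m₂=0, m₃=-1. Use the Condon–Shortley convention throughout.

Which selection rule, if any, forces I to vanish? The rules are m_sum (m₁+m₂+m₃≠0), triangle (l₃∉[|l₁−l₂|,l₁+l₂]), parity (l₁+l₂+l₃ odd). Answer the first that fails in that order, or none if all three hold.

none

m₁+m₂+m₃ = 1 + 0 − 1 = 0  ✓
triangle: |2−2|=0 ≤ l₃=2 ≤ 2+2=4  ✓
parity: l₁+l₂+l₃ = 6 is even  ✓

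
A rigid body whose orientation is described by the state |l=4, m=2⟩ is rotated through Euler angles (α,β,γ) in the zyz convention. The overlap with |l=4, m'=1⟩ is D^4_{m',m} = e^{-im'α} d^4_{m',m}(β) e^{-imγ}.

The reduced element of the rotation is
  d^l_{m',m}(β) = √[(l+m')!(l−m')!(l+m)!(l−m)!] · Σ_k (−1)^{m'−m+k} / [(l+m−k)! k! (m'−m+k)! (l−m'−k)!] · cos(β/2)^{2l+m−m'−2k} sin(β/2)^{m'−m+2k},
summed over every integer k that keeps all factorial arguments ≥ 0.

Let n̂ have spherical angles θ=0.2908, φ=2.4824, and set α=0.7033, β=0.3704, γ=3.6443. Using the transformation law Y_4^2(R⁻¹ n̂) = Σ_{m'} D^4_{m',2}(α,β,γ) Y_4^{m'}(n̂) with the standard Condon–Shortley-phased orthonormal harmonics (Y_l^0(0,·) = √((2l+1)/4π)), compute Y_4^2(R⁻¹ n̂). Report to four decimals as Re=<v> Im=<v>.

Re=-0.2109 Im=-0.2757

Need the full column D^4_{m',2} for m'=−4..4 at α=0.7033, β=0.3704, γ=3.6443.
cos(β/2)=0.982899, sin(β/2)=0.184143
d^4_{-4,2}: single k=6 term ⇒ +0.000199;  D = -0.000047+0.000194i
d^4_{-3,2}: k∈[5..6] ⇒ +0.002257 -0.000026 = +0.002230;  D = +0.001003+0.001992i
d^4_{-2,2}: k∈[4..6] ⇒ +0.016097 -0.000452 +0.000001 = +0.015646;  D = +0.014404+0.006110i
d^4_{-1,2}: k∈[3..5] ⇒ +0.081008 -0.004265 +0.000030 = +0.076773;  D = +0.073296-0.022843i
d^4_{0,2}: k∈[2..4] ⇒ +0.290059 -0.027149 +0.000357 = +0.263268;  D = +0.141043-0.222299i
d^4_{1,2}: k∈[1..3] ⇒ +0.692397 -0.121512 +0.002843 = +0.573729;  D = -0.078877-0.568281i
d^4_{2,2}: k∈[0..2] ⇒ +0.871109 -0.366899 +0.016097 = +0.520307;  D = -0.387866-0.346814i
d^4_{3,2}: k∈[0..1] ⇒ -0.610637 +0.064298 = -0.546339;  D = +0.546150+0.014355i
d^4_{4,2}: single k=0 term ⇒ +0.161787;  D = -0.126104+0.101356i
Y_4^{m'}(θ=0.2908,φ=2.4824) and Σ D·Y over m':
  (-0.0000+0.0002i)·(-0.0026+0.0014i)  (+0.0010+0.0020i)·(+0.0112-0.0260i)  (+0.0144+0.0061i)·(+0.0373+0.1445i)  (+0.0733-0.0228i)·(-0.3518-0.2726i)  (+0.1410-0.2223i)·(+0.5235+0.0000i)  (-0.0789-0.5683i)·(+0.3518-0.2726i)  (-0.3879-0.3468i)·(+0.0373-0.1445i)  (+0.5462+0.0144i)·(-0.0112-0.0260i)  (-0.1261+0.1014i)·(-0.0026-0.0014i)
Y_4^2(R⁻¹ n̂) = -0.210908-0.275724i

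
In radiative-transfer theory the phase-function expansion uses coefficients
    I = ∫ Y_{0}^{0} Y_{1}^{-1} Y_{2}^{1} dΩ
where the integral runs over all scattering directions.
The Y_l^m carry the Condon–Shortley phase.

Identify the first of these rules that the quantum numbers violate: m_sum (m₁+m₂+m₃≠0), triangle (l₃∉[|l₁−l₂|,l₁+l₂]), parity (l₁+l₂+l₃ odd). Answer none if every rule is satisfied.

triangle

m₁+m₂+m₃ = 0 − 1 + 1 = 0  ✓
triangle: need |l₁−l₂| ≤ l₃ ≤ l₁+l₂ = [1,1]; l₃=2 is outside  ✗
parity: l₁+l₂+l₃ = 3 is odd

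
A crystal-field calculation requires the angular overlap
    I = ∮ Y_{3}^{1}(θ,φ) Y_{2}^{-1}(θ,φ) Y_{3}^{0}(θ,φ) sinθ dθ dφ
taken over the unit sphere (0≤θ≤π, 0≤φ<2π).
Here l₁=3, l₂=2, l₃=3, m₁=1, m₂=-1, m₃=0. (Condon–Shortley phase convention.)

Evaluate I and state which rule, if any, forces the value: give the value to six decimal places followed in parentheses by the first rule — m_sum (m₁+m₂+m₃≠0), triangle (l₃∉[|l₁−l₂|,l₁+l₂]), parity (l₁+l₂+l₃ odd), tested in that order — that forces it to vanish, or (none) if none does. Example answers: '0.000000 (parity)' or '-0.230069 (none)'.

Rules hold: Σm=0, L=8 even, 1≤3≤5.
N = 7·5·7 = 245
Δ = 2!·4!·2!/9! = 1/3780
Racah Σ t=0..2: t=0:+1/24 t=1:−1/4 t=2:+1/24 = -1/6
⇒ 3j(3 2 3; 0 0 0)² = 4/105, sgn +1
Racah Σ t=0..1: t=0:+1/8 t=1:−1/12 = 1/24
⇒ 3j(3 2 3; 1 -1 0)² = 1/210, sgn -1
4πI² = N·(3j₀)²·(3jₘ)² = 2/45
I = -1·√(0.0444444/4π) = -0.05947080
No selection rule forces the value: the integral is nonzero (none).

-0.059471 (none)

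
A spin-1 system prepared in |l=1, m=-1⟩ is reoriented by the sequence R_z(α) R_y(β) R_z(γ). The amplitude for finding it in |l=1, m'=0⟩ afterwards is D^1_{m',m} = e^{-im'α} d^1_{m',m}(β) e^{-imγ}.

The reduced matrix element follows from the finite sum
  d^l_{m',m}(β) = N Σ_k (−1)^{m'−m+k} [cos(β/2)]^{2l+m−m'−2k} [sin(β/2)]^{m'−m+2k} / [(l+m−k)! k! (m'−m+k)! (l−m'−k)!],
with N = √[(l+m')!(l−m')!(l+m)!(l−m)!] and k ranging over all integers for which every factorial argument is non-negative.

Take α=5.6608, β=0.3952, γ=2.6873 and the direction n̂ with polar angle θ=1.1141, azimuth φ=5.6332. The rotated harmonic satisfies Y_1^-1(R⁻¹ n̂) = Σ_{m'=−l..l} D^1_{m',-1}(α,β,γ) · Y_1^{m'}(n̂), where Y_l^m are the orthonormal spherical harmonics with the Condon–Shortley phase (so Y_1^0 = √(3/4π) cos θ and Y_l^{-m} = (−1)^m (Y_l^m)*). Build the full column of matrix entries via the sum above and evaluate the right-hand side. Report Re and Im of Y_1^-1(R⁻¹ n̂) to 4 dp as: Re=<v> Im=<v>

Re=-0.2081 Im=0.0921

Need the full column D^1_{m',-1} for m'=−1..1 at α=5.6608, β=0.3952, γ=2.6873.
cos(β/2)=0.980541, sin(β/2)=0.196317
d^1_{-1,-1}: single k=0 term ⇒ +0.961460;  D = -0.455978+0.846457i
d^1_{0,-1}: single k=0 term ⇒ -0.272231;  D = +0.244619-0.119462i
d^1_{1,-1}: single k=0 term ⇒ +0.038540;  D = -0.037997-0.006448i
Y_1^{m'}(θ=1.1141,φ=5.6332) and Σ D·Y over m':
  (-0.4560+0.8465i)·(+0.2469+0.1877i)  (+0.2446-0.1195i)·(+0.2155+0.0000i)  (-0.0380-0.0064i)·(-0.2469+0.1877i)
Y_1^-1(R⁻¹ n̂) = -0.208107+0.092108i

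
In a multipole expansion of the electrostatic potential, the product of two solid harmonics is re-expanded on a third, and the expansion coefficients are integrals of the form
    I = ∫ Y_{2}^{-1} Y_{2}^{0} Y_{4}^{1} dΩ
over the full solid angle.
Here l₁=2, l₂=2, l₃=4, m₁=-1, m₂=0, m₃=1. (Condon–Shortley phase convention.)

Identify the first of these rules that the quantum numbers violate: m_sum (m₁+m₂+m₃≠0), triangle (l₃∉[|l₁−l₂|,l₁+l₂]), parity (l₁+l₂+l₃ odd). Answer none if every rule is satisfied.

m₁+m₂+m₃ = -1 + 0 + 1 = 0  ✓
triangle: |2−2|=0 ≤ l₃=4 ≤ 2+2=4  ✓
parity: l₁+l₂+l₃ = 8 is even  ✓

none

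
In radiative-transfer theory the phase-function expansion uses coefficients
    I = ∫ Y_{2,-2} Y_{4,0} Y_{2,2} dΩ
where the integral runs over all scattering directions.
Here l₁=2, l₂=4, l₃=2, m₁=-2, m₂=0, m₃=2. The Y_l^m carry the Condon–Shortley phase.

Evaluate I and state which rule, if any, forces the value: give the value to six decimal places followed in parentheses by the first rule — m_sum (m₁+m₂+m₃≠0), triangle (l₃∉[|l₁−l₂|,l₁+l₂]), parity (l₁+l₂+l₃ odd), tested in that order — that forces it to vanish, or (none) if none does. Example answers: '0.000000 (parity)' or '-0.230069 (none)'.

m-sum 0 ✓  L=8 even ✓  2≤2≤6 ✓
Π(2lᵢ+1) = 5×9×5 = 225
triangle coeff Δ(2,4,2) = 1/630
Σ_t [2,2]: t=2:+1/16 = 1/16
(3j)²=2/35 [(2 4 2; 0 0 0)], sign=+1
Σ_t [4,4]: t=4:+1/576 = 1/576
(3j)²=1/630 [(2 4 2; -2 0 2)], sign=+1
⇒ 4πI² = 1/49
I = (+1)√(1/49/(4π)) = 0.04029926
No selection rule forces the value: the integral is nonzero (none).

0.040299 (none)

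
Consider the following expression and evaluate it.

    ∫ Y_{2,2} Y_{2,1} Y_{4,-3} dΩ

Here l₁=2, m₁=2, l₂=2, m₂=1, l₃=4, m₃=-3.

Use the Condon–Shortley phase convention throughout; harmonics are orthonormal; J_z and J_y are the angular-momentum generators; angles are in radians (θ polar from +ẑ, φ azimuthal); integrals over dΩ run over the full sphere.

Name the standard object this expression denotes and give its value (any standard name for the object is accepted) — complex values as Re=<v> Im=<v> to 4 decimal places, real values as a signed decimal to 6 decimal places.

This is a Gaunt coefficient — the integral of a triple product of spherical harmonics over the sphere.
m-sum 0 ✓  L=8 even ✓  0≤4≤4 ✓
Π(2lᵢ+1) = 5×5×9 = 225
triangle coeff Δ(2,2,4) = 1/630
Σ_t [0,0]: t=0:+1/16 = 1/16
(3j)²=2/35 [(2 2 4; 0 0 0)], sign=+1
Σ_t [0,0]: t=0:+1/144 = 1/144
(3j)²=1/18 [(2 2 4; 2 1 -3)], sign=-1
⇒ 4πI² = 5/7
I = (-1)√(5/7/(4π)) = -0.23841361

Gaunt coefficient, -0.238414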